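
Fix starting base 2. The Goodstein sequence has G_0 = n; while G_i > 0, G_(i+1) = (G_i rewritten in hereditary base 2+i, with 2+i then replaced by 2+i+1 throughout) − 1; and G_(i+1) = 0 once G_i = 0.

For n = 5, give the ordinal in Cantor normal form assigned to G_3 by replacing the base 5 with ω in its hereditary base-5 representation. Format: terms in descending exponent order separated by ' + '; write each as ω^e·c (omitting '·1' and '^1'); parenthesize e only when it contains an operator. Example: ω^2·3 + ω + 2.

step 0: 5 = 2^2 + 1; sub 3 for 2: 3^3 + 1; = 28; G_1 = 28−1 = 27
step 1: 27 = 3^3; sub 4 for 3: 4^4; = 256; G_2 = 256−1 = 255
step 2: 255 = 3·4^3 + 3·4^2 + 3·4 + 3; sub 5 for 4: 3·5^3 + 3·5^2 + 3·5 + 3; = 468; G_3 = 468−1 = 467

ω^3·3 + ω^2·3 + ω·3 + 2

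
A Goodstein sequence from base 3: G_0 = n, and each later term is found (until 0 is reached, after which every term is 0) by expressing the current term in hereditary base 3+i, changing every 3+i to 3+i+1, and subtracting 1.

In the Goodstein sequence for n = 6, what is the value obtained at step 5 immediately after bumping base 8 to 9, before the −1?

G_0=6  [base 3] 2·3  →[3↦4]→  2·4 = 8  −1 ⇒ G_1=7
G_1=7  [base 4] 4 + 3  →[4↦5]→  5 + 3 = 8  −1 ⇒ G_2=7
G_2=7  [base 5] 5 + 2  →[5↦6]→  6 + 2 = 8  −1 ⇒ G_3=7
G_3=7  [base 6] 6 + 1  →[6↦7]→  7 + 1 = 8  −1 ⇒ G_4=7
G_4=7  [base 7] 7  →[7↦8]→  8 = 8  −1 ⇒ G_5=7
G_5=7  [base 8] 7  →[8↦9]→  7 = 7  −1 ⇒ G_6=6

7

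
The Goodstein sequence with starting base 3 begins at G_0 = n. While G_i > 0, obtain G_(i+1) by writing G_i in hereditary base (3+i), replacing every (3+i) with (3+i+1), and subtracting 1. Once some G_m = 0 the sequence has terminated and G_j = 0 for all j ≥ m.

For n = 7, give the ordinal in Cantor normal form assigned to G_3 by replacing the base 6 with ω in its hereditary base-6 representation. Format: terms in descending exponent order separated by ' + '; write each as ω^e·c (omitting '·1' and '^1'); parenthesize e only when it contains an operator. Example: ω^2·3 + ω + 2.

ω + 3

G_0 = 7. HB_3(7) = 2·3 + 1. Bump = 9. G_1 = 8.
G_1 = 8. HB_4(8) = 2·4. Bump = 10. G_2 = 9.
G_2 = 9. HB_5(9) = 5 + 4. Bump = 10. G_3 = 9.
G_3 = 9. HB_6(9) = 6 + 3. Bump = 10. G_4 = 9.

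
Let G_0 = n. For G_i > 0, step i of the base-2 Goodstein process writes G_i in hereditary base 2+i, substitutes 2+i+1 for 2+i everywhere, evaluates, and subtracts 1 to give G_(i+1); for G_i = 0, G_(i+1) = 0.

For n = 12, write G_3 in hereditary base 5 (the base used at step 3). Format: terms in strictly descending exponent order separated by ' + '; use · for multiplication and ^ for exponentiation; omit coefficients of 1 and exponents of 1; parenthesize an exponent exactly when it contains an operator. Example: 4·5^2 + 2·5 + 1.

(0) 12|_2 = 2^(2 + 1) + 2^2 ↦ 3^(3 + 1) + 3^3|_3 = 108 ⇒ 107
(1) 107|_3 = 3^(3 + 1) + 2·3^2 + 2·3 + 2 ↦ 4^(4 + 1) + 2·4^2 + 2·4 + 2|_4 = 1066 ⇒ 1065
(2) 1065|_4 = 4^(4 + 1) + 2·4^2 + 2·4 + 1 ↦ 5^(5 + 1) + 2·5^2 + 2·5 + 1|_5 = 15686 ⇒ 15685

5^(5 + 1) + 2·5^2 + 2·5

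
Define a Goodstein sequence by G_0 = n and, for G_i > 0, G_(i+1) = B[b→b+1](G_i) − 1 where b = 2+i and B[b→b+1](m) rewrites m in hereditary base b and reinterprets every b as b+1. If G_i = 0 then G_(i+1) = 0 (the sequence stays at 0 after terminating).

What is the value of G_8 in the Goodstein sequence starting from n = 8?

G_0 = 8. HB_2(8) = 2^(2 + 1). Bump = 81. G_1 = 80.
G_1 = 80. HB_3(80) = 2·3^3 + 2·3^2 + 2·3 + 2. Bump = 554. G_2 = 553.
G_2 = 553. HB_4(553) = 2·4^4 + 2·4^2 + 2·4 + 1. Bump = 6311. G_3 = 6310.
G_3 = 6310. HB_5(6310) = 2·5^5 + 2·5^2 + 2·5. Bump = 93396. G_4 = 93395.
G_4 = 93395. HB_6(93395) = 2·6^6 + 2·6^2 + 6 + 5. Bump = 1647196. G_5 = 1647195.
G_5 = 1647195. HB_7(1647195) = 2·7^7 + 2·7^2 + 7 + 4. Bump = 33554572. G_6 = 33554571.
G_6 = 33554571. HB_8(33554571) = 2·8^8 + 2·8^2 + 8 + 3. Bump = 774841152. G_7 = 774841151.
G_7 = 774841151. HB_9(774841151) = 2·9^9 + 2·9^2 + 9 + 2. Bump = 20000000212. G_8 = 20000000211.

20000000211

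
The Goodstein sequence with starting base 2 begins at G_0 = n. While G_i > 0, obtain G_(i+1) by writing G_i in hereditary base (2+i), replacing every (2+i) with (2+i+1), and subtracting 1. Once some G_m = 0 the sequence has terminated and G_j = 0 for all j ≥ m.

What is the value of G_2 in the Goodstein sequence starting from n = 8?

553

[0] 8 ≡ 2^(2 + 1) (base 2). Lift 3: 81. −1: 80.
[1] 80 ≡ 2·3^3 + 2·3^2 + 2·3 + 2 (base 3). Lift 4: 554. −1: 553.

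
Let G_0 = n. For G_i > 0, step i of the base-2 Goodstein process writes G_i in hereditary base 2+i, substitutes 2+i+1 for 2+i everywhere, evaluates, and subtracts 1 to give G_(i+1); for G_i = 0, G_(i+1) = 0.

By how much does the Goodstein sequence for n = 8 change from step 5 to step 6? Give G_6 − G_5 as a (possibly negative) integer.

step 0: 8 = 2^(2 + 1); sub 3 for 2: 3^(3 + 1); = 81; G_1 = 81−1 = 80
step 1: 80 = 2·3^3 + 2·3^2 + 2·3 + 2; sub 4 for 3: 2·4^4 + 2·4^2 + 2·4 + 2; = 554; G_2 = 554−1 = 553
step 2: 553 = 2·4^4 + 2·4^2 + 2·4 + 1; sub 5 for 4: 2·5^5 + 2·5^2 + 2·5 + 1; = 6311; G_3 = 6311−1 = 6310
step 3: 6310 = 2·5^5 + 2·5^2 + 2·5; sub 6 for 5: 2·6^6 + 2·6^2 + 2·6; = 93396; G_4 = 93396−1 = 93395
step 4: 93395 = 2·6^6 + 2·6^2 + 6 + 5; sub 7 for 6: 2·7^7 + 2·7^2 + 7 + 5; = 1647196; G_5 = 1647196−1 = 1647195
step 5: 1647195 = 2·7^7 + 2·7^2 + 7 + 4; sub 8 for 7: 2·8^8 + 2·8^2 + 8 + 4; = 33554572; G_6 = 33554572−1 = 33554571

31907376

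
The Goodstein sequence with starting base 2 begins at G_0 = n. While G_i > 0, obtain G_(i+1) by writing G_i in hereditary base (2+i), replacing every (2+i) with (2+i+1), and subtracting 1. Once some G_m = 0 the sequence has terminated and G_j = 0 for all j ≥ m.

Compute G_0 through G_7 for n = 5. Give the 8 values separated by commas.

5, 27, 255, 467, 775, 1197, 1751, 2454

(0) 5|_2 = 2^2 + 1 ↦ 3^3 + 1|_3 = 28 ⇒ 27
(1) 27|_3 = 3^3 ↦ 4^4|_4 = 256 ⇒ 255
(2) 255|_4 = 3·4^3 + 3·4^2 + 3·4 + 3 ↦ 3·5^3 + 3·5^2 + 3·5 + 3|_5 = 468 ⇒ 467
(3) 467|_5 = 3·5^3 + 3·5^2 + 3·5 + 2 ↦ 3·6^3 + 3·6^2 + 3·6 + 2|_6 = 776 ⇒ 775
(4) 775|_6 = 3·6^3 + 3·6^2 + 3·6 + 1 ↦ 3·7^3 + 3·7^2 + 3·7 + 1|_7 = 1198 ⇒ 1197
(5) 1197|_7 = 3·7^3 + 3·7^2 + 3·7 ↦ 3·8^3 + 3·8^2 + 3·8|_8 = 1752 ⇒ 1751
(6) 1751|_8 = 3·8^3 + 3·8^2 + 2·8 + 7 ↦ 3·9^3 + 3·9^2 + 2·9 + 7|_9 = 2455 ⇒ 2454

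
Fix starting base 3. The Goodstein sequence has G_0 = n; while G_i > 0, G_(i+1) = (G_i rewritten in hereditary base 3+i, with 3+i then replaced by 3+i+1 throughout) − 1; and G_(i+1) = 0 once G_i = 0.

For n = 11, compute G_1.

17

(0) 11|_3 = 3^2 + 2 ↦ 4^2 + 2|_4 = 18 ⇒ 17
(1) 17|_4 = 4^2 + 1 ↦ 5^2 + 1|_5 = 26 ⇒ 25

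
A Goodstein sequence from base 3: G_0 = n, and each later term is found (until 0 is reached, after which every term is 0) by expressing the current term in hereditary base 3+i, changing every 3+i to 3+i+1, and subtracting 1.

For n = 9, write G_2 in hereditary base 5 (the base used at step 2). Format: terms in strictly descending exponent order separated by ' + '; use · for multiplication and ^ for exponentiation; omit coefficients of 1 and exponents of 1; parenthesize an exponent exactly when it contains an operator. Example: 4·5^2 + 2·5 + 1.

3·5 + 2

i=0: 9 = 3^2 (b=3); 3→4: 4^2 = 16; 16−1 = 15
i=1: 15 = 3·4 + 3 (b=4); 4→5: 3·5 + 3 = 18; 18−1 = 17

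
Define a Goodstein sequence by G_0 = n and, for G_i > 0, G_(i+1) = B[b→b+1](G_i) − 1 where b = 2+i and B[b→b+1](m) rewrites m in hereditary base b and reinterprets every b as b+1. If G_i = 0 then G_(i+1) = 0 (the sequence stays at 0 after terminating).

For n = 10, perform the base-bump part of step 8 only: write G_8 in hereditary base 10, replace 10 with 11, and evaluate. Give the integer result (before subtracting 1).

1426559238831

G_0 = 10. HB_2(10) = 2^(2 + 1) + 2. Bump = 84. G_1 = 83.
G_1 = 83. HB_3(83) = 3^(3 + 1) + 2. Bump = 1026. G_2 = 1025.
G_2 = 1025. HB_4(1025) = 4^(4 + 1) + 1. Bump = 15626. G_3 = 15625.
G_3 = 15625. HB_5(15625) = 5^(5 + 1). Bump = 279936. G_4 = 279935.
G_4 = 279935. HB_6(279935) = 5·6^6 + 5·6^5 + 5·6^4 + 5·6^3 + 5·6^2 + 5·6 + 5. Bump = 4215755. G_5 = 4215754.
G_5 = 4215754. HB_7(4215754) = 5·7^7 + 5·7^5 + 5·7^4 + 5·7^3 + 5·7^2 + 5·7 + 4. Bump = 84073324. G_6 = 84073323.
G_6 = 84073323. HB_8(84073323) = 5·8^8 + 5·8^5 + 5·8^4 + 5·8^3 + 5·8^2 + 5·8 + 3. Bump = 1937434593. G_7 = 1937434592.
G_7 = 1937434592. HB_9(1937434592) = 5·9^9 + 5·9^5 + 5·9^4 + 5·9^3 + 5·9^2 + 5·9 + 2. Bump = 50000555552. G_8 = 50000555551.
G_8 = 50000555551. HB_10(50000555551) = 5·10^10 + 5·10^5 + 5·10^4 + 5·10^3 + 5·10^2 + 5·10 + 1. Bump = 1426559238831. G_9 = 1426559238830.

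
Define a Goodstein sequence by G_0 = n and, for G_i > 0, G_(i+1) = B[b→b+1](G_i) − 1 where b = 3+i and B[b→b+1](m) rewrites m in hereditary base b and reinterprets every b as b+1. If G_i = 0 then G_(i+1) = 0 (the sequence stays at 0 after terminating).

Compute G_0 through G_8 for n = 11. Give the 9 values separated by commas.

11, 17, 25, 35, 39, 43, 47, 51, 55

11 —HB3→ 3^2 + 2 —bump→ 4^2 + 2 = 18 —(−1)→ 17
17 —HB4→ 4^2 + 1 —bump→ 5^2 + 1 = 26 —(−1)→ 25
25 —HB5→ 5^2 —bump→ 6^2 = 36 —(−1)→ 35
35 —HB6→ 5·6 + 5 —bump→ 5·7 + 5 = 40 —(−1)→ 39
39 —HB7→ 5·7 + 4 —bump→ 5·8 + 4 = 44 —(−1)→ 43
43 —HB8→ 5·8 + 3 —bump→ 5·9 + 3 = 48 —(−1)→ 47
47 —HB9→ 5·9 + 2 —bump→ 5·10 + 2 = 52 —(−1)→ 51
51 —HB10→ 5·10 + 1 —bump→ 5·11 + 1 = 56 —(−1)→ 55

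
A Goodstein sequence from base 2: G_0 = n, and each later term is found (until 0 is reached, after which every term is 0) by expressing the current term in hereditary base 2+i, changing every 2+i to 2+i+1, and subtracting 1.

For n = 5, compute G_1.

27

[0] 5 ≡ 2^2 + 1 (base 2). Lift 3: 28. −1: 27.
[1] 27 ≡ 3^3 (base 3). Lift 4: 256. −1: 255.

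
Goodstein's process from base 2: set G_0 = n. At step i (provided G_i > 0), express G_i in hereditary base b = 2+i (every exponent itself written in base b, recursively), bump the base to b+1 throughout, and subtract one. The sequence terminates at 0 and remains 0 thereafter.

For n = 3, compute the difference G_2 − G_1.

G_0 = 3. HB_2(3) = 2 + 1. Bump = 4. G_1 = 3.
G_1 = 3. HB_3(3) = 3. Bump = 4. G_2 = 3.

0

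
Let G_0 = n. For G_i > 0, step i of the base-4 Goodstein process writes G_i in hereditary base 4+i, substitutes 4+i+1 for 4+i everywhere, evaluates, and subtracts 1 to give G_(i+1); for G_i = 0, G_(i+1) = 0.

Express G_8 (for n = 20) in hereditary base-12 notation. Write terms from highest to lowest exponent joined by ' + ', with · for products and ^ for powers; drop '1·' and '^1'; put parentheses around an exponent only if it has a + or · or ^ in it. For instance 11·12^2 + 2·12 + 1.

i=0: 20 = 4^2 + 4 (b=4); 4→5: 5^2 + 5 = 30; 30−1 = 29
i=1: 29 = 5^2 + 4 (b=5); 5→6: 6^2 + 4 = 40; 40−1 = 39
i=2: 39 = 6^2 + 3 (b=6); 6→7: 7^2 + 3 = 52; 52−1 = 51
i=3: 51 = 7^2 + 2 (b=7); 7→8: 8^2 + 2 = 66; 66−1 = 65
i=4: 65 = 8^2 + 1 (b=8); 8→9: 9^2 + 1 = 82; 82−1 = 81
i=5: 81 = 9^2 (b=9); 9→10: 10^2 = 100; 100−1 = 99
i=6: 99 = 9·10 + 9 (b=10); 10→11: 9·11 + 9 = 108; 108−1 = 107
i=7: 107 = 9·11 + 8 (b=11); 11→12: 9·12 + 8 = 116; 116−1 = 115
i=8: 115 = 9·12 + 7 (b=12); 12→13: 9·13 + 7 = 124; 124−1 = 123

9·12 + 7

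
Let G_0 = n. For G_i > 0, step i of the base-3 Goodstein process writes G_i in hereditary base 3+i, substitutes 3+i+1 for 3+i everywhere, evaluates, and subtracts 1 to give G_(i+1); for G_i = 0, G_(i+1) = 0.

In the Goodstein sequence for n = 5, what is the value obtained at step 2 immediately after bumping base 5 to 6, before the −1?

G_0 = 5. HB_3(5) = 3 + 2. Bump = 6. G_1 = 5.
G_1 = 5. HB_4(5) = 4 + 1. Bump = 6. G_2 = 5.
G_2 = 5. HB_5(5) = 5. Bump = 6. G_3 = 5.

6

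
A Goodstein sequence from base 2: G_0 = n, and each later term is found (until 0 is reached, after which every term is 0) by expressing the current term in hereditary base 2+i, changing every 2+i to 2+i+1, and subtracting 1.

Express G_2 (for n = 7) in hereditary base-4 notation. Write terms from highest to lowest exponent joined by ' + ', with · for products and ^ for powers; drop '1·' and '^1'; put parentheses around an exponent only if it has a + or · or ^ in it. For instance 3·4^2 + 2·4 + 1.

4^4 + 3

G_0=7  [base 2] 2^2 + 2 + 1  →[2↦3]→  3^3 + 3 + 1 = 31  −1 ⇒ G_1=30
G_1=30  [base 3] 3^3 + 3  →[3↦4]→  4^4 + 4 = 260  −1 ⇒ G_2=259
G_2=259  [base 4] 4^4 + 3  →[4↦5]→  5^5 + 3 = 3128  −1 ⇒ G_3=3127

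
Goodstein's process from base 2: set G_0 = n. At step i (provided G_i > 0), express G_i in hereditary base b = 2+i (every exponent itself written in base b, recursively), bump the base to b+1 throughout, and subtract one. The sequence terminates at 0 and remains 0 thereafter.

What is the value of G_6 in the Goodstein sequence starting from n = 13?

i=0: 13 = 2^(2 + 1) + 2^2 + 1 (b=2); 2→3: 3^(3 + 1) + 3^3 + 1 = 109; 109−1 = 108
i=1: 108 = 3^(3 + 1) + 3^3 (b=3); 3→4: 4^(4 + 1) + 4^4 = 1280; 1280−1 = 1279
i=2: 1279 = 4^(4 + 1) + 3·4^3 + 3·4^2 + 3·4 + 3 (b=4); 4→5: 5^(5 + 1) + 3·5^3 + 3·5^2 + 3·5 + 3 = 16093; 16093−1 = 16092
i=3: 16092 = 5^(5 + 1) + 3·5^3 + 3·5^2 + 3·5 + 2 (b=5); 5→6: 6^(6 + 1) + 3·6^3 + 3·6^2 + 3·6 + 2 = 280712; 280712−1 = 280711
i=4: 280711 = 6^(6 + 1) + 3·6^3 + 3·6^2 + 3·6 + 1 (b=6); 6→7: 7^(7 + 1) + 3·7^3 + 3·7^2 + 3·7 + 1 = 5765999; 5765999−1 = 5765998
i=5: 5765998 = 7^(7 + 1) + 3·7^3 + 3·7^2 + 3·7 (b=7); 7→8: 8^(8 + 1) + 3·8^3 + 3·8^2 + 3·8 = 134219480; 134219480−1 = 134219479

134219479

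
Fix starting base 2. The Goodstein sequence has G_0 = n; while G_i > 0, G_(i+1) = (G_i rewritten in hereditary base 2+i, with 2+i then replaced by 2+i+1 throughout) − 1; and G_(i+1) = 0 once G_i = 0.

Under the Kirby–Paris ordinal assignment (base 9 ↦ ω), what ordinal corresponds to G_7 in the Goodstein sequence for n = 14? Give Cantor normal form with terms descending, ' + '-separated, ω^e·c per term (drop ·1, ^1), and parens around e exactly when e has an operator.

step 0: 14 = 2^(2 + 1) + 2^2 + 2; sub 3 for 2: 3^(3 + 1) + 3^3 + 3; = 111; G_1 = 111−1 = 110
step 1: 110 = 3^(3 + 1) + 3^3 + 2; sub 4 for 3: 4^(4 + 1) + 4^4 + 2; = 1282; G_2 = 1282−1 = 1281
step 2: 1281 = 4^(4 + 1) + 4^4 + 1; sub 5 for 4: 5^(5 + 1) + 5^5 + 1; = 18751; G_3 = 18751−1 = 18750
step 3: 18750 = 5^(5 + 1) + 5^5; sub 6 for 5: 6^(6 + 1) + 6^6; = 326592; G_4 = 326592−1 = 326591
step 4: 326591 = 6^(6 + 1) + 5·6^5 + 5·6^4 + 5·6^3 + 5·6^2 + 5·6 + 5; sub 7 for 6: 7^(7 + 1) + 5·7^5 + 5·7^4 + 5·7^3 + 5·7^2 + 5·7 + 5; = 5862841; G_5 = 5862841−1 = 5862840
step 5: 5862840 = 7^(7 + 1) + 5·7^5 + 5·7^4 + 5·7^3 + 5·7^2 + 5·7 + 4; sub 8 for 7: 8^(8 + 1) + 5·8^5 + 5·8^4 + 5·8^3 + 5·8^2 + 5·8 + 4; = 134404972; G_6 = 134404972−1 = 134404971
step 6: 134404971 = 8^(8 + 1) + 5·8^5 + 5·8^4 + 5·8^3 + 5·8^2 + 5·8 + 3; sub 9 for 8: 9^(9 + 1) + 5·9^5 + 5·9^4 + 5·9^3 + 5·9^2 + 5·9 + 3; = 3487116549; G_7 = 3487116549−1 = 3487116548
step 7: 3487116548 = 9^(9 + 1) + 5·9^5 + 5·9^4 + 5·9^3 + 5·9^2 + 5·9 + 2; sub 10 for 9: 10^(10 + 1) + 5·10^5 + 5·10^4 + 5·10^3 + 5·10^2 + 5·10 + 2; = 100000555552; G_8 = 100000555552−1 = 100000555551

ω^(ω + 1) + ω^5·5 + ω^4·5 + ω^3·5 + ω^2·5 + ω·5 + 2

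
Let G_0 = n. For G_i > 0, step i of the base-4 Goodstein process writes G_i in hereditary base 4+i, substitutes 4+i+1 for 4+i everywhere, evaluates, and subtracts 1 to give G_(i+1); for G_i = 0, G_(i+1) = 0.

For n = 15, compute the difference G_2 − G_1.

15 —HB4→ 3·4 + 3 —bump→ 3·5 + 3 = 18 —(−1)→ 17
17 —HB5→ 3·5 + 2 —bump→ 3·6 + 2 = 20 —(−1)→ 19

2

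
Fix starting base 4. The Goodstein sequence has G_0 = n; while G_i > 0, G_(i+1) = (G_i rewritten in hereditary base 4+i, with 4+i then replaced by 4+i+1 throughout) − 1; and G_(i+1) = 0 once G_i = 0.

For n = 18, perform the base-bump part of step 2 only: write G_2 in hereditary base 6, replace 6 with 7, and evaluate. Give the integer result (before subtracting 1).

49

18 —HB4→ 4^2 + 2 —bump→ 5^2 + 2 = 27 —(−1)→ 26
26 —HB5→ 5^2 + 1 —bump→ 6^2 + 1 = 37 —(−1)→ 36
36 —HB6→ 6^2 —bump→ 7^2 = 49 —(−1)→ 48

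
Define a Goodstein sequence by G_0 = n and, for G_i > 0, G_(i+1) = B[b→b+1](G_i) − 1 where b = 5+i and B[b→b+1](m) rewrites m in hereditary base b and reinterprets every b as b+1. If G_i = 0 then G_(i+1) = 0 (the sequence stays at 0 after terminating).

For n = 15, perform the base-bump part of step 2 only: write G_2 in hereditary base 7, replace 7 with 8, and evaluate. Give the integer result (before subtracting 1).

20

G_0=15  [base 5] 3·5  →[5↦6]→  3·6 = 18  −1 ⇒ G_1=17
G_1=17  [base 6] 2·6 + 5  →[6↦7]→  2·7 + 5 = 19  −1 ⇒ G_2=18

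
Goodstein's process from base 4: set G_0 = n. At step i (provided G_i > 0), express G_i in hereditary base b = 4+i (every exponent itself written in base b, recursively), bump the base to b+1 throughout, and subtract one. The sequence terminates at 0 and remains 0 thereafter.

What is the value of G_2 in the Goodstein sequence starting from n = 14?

18

step 0: 14 = 3·4 + 2; sub 5 for 4: 3·5 + 2; = 17; G_1 = 17−1 = 16
step 1: 16 = 3·5 + 1; sub 6 for 5: 3·6 + 1; = 19; G_2 = 19−1 = 18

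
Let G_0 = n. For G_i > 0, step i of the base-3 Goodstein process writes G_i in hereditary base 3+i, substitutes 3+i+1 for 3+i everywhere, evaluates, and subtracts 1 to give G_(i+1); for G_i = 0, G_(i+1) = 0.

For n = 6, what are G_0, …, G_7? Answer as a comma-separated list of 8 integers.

6 —HB3→ 2·3 —bump→ 2·4 = 8 —(−1)→ 7
7 —HB4→ 4 + 3 —bump→ 5 + 3 = 8 —(−1)→ 7
7 —HB5→ 5 + 2 —bump→ 6 + 2 = 8 —(−1)→ 7
7 —HB6→ 6 + 1 —bump→ 7 + 1 = 8 —(−1)→ 7
7 —HB7→ 7 —bump→ 8 = 8 —(−1)→ 7
7 —HB8→ 7 —bump→ 7 = 7 —(−1)→ 6
6 —HB9→ 6 —bump→ 6 = 6 —(−1)→ 5

6, 7, 7, 7, 7, 7, 6, 5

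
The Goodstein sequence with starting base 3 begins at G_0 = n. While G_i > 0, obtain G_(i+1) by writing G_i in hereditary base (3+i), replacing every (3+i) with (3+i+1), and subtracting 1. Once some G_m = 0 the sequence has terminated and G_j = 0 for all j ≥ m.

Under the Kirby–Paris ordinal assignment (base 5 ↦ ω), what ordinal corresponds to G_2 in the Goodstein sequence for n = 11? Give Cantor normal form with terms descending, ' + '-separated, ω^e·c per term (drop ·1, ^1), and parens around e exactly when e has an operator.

ω^2

G_0=11  [base 3] 3^2 + 2  →[3↦4]→  4^2 + 2 = 18  −1 ⇒ G_1=17
G_1=17  [base 4] 4^2 + 1  →[4↦5]→  5^2 + 1 = 26  −1 ⇒ G_2=25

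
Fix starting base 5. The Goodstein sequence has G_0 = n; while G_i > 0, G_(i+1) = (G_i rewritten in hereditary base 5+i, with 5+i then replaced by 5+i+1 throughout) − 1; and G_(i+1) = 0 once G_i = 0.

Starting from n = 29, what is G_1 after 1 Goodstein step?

39

(0) 29|_5 = 5^2 + 4 ↦ 6^2 + 4|_6 = 40 ⇒ 39
(1) 39|_6 = 6^2 + 3 ↦ 7^2 + 3|_7 = 52 ⇒ 51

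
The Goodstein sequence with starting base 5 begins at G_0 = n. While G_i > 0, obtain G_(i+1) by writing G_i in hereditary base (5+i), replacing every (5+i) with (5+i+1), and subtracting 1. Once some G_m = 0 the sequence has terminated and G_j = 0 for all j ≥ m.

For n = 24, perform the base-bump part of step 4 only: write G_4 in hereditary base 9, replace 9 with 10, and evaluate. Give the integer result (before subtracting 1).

40

(0) 24|_5 = 4·5 + 4 ↦ 4·6 + 4|_6 = 28 ⇒ 27
(1) 27|_6 = 4·6 + 3 ↦ 4·7 + 3|_7 = 31 ⇒ 30
(2) 30|_7 = 4·7 + 2 ↦ 4·8 + 2|_8 = 34 ⇒ 33
(3) 33|_8 = 4·8 + 1 ↦ 4·9 + 1|_9 = 37 ⇒ 36
(4) 36|_9 = 4·9 ↦ 4·10|_10 = 40 ⇒ 39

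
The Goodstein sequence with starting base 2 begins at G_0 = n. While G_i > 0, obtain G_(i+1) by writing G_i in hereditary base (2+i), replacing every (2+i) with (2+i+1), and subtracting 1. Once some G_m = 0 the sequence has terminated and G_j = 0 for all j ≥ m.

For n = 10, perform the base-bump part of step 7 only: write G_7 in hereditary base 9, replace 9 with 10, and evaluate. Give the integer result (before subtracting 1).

50000555552

G_0 = 10. HB_2(10) = 2^(2 + 1) + 2. Bump = 84. G_1 = 83.
G_1 = 83. HB_3(83) = 3^(3 + 1) + 2. Bump = 1026. G_2 = 1025.
G_2 = 1025. HB_4(1025) = 4^(4 + 1) + 1. Bump = 15626. G_3 = 15625.
G_3 = 15625. HB_5(15625) = 5^(5 + 1). Bump = 279936. G_4 = 279935.
G_4 = 279935. HB_6(279935) = 5·6^6 + 5·6^5 + 5·6^4 + 5·6^3 + 5·6^2 + 5·6 + 5. Bump = 4215755. G_5 = 4215754.
G_5 = 4215754. HB_7(4215754) = 5·7^7 + 5·7^5 + 5·7^4 + 5·7^3 + 5·7^2 + 5·7 + 4. Bump = 84073324. G_6 = 84073323.
G_6 = 84073323. HB_8(84073323) = 5·8^8 + 5·8^5 + 5·8^4 + 5·8^3 + 5·8^2 + 5·8 + 3. Bump = 1937434593. G_7 = 1937434592.
G_7 = 1937434592. HB_9(1937434592) = 5·9^9 + 5·9^5 + 5·9^4 + 5·9^3 + 5·9^2 + 5·9 + 2. Bump = 50000555552. G_8 = 50000555551.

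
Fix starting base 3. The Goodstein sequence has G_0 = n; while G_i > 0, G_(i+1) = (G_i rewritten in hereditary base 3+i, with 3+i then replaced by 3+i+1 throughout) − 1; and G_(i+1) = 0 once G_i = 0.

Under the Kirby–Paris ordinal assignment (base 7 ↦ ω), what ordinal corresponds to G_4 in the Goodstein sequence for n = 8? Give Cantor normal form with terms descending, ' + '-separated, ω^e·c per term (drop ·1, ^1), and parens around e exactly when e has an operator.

step 0: 8 = 2·3 + 2; sub 4 for 3: 2·4 + 2; = 10; G_1 = 10−1 = 9
step 1: 9 = 2·4 + 1; sub 5 for 4: 2·5 + 1; = 11; G_2 = 11−1 = 10
step 2: 10 = 2·5; sub 6 for 5: 2·6; = 12; G_3 = 12−1 = 11
step 3: 11 = 6 + 5; sub 7 for 6: 7 + 5; = 12; G_4 = 12−1 = 11
step 4: 11 = 7 + 4; sub 8 for 7: 8 + 4; = 12; G_5 = 12−1 = 11

ω + 4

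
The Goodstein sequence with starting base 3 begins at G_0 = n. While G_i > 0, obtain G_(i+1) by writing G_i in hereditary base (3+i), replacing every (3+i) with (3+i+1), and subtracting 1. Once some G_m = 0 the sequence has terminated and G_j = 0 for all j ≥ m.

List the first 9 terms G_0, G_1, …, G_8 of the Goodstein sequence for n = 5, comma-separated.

5, 5, 5, 5, 4, 3, 2, 1, 0

G_0=5  [base 3] 3 + 2  →[3↦4]→  4 + 2 = 6  −1 ⇒ G_1=5
G_1=5  [base 4] 4 + 1  →[4↦5]→  5 + 1 = 6  −1 ⇒ G_2=5
G_2=5  [base 5] 5  →[5↦6]→  6 = 6  −1 ⇒ G_3=5
G_3=5  [base 6] 5  →[6↦7]→  5 = 5  −1 ⇒ G_4=4
G_4=4  [base 7] 4  →[7↦8]→  4 = 4  −1 ⇒ G_5=3
G_5=3  [base 8] 3  →[8↦9]→  3 = 3  −1 ⇒ G_6=2
G_6=2  [base 9] 2  →[9↦10]→  2 = 2  −1 ⇒ G_7=1
G_7=1  [base 10] 1  →[10↦11]→  1 = 1  −1 ⇒ G_8=0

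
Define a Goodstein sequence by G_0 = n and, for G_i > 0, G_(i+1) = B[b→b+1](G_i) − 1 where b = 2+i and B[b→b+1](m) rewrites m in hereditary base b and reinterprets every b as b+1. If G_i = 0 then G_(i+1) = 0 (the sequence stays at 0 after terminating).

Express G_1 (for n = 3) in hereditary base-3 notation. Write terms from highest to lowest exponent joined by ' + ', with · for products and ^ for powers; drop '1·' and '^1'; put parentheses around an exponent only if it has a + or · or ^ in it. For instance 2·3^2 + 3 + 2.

3 —HB2→ 2 + 1 —bump→ 3 + 1 = 4 —(−1)→ 3
3 —HB3→ 3 —bump→ 4 = 4 —(−1)→ 3

3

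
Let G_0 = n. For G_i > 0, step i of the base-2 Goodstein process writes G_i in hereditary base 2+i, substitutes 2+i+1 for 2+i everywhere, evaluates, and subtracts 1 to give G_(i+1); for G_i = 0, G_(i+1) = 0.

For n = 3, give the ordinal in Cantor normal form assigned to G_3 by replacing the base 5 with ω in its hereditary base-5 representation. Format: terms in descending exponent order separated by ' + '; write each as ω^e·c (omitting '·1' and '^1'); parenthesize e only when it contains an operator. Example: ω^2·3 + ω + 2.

[0] 3 ≡ 2 + 1 (base 2). Lift 3: 4. −1: 3.
[1] 3 ≡ 3 (base 3). Lift 4: 4. −1: 3.
[2] 3 ≡ 3 (base 4). Lift 5: 3. −1: 2.
[3] 2 ≡ 2 (base 5). Lift 6: 2. −1: 1.

2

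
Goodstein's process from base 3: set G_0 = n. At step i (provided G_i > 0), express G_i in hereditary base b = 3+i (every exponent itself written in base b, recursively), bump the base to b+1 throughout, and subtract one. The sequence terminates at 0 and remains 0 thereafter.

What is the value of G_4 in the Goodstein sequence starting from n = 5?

[0] 5 ≡ 3 + 2 (base 3). Lift 4: 6. −1: 5.
[1] 5 ≡ 4 + 1 (base 4). Lift 5: 6. −1: 5.
[2] 5 ≡ 5 (base 5). Lift 6: 6. −1: 5.
[3] 5 ≡ 5 (base 6). Lift 7: 5. −1: 4.
[4] 4 ≡ 4 (base 7). Lift 8: 4. −1: 3.

4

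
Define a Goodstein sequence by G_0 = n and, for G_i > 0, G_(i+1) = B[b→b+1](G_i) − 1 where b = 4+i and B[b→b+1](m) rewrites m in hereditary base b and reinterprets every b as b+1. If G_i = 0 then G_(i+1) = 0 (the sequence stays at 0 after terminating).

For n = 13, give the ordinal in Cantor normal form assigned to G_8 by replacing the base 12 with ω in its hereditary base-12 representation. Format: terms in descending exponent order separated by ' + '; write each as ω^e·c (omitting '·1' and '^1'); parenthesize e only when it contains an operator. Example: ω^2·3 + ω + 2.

ω + 11

step 0: 13 = 3·4 + 1; sub 5 for 4: 3·5 + 1; = 16; G_1 = 16−1 = 15
step 1: 15 = 3·5; sub 6 for 5: 3·6; = 18; G_2 = 18−1 = 17
step 2: 17 = 2·6 + 5; sub 7 for 6: 2·7 + 5; = 19; G_3 = 19−1 = 18
step 3: 18 = 2·7 + 4; sub 8 for 7: 2·8 + 4; = 20; G_4 = 20−1 = 19
step 4: 19 = 2·8 + 3; sub 9 for 8: 2·9 + 3; = 21; G_5 = 21−1 = 20
step 5: 20 = 2·9 + 2; sub 10 for 9: 2·10 + 2; = 22; G_6 = 22−1 = 21
step 6: 21 = 2·10 + 1; sub 11 for 10: 2·11 + 1; = 23; G_7 = 23−1 = 22
step 7: 22 = 2·11; sub 12 for 11: 2·12; = 24; G_8 = 24−1 = 23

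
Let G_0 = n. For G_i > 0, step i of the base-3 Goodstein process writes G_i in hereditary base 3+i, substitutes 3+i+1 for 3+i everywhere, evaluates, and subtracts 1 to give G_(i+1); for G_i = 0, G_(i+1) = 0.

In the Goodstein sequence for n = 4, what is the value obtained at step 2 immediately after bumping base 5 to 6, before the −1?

4

4 —HB3→ 3 + 1 —bump→ 4 + 1 = 5 —(−1)→ 4
4 —HB4→ 4 —bump→ 5 = 5 —(−1)→ 4
4 —HB5→ 4 —bump→ 4 = 4 —(−1)→ 3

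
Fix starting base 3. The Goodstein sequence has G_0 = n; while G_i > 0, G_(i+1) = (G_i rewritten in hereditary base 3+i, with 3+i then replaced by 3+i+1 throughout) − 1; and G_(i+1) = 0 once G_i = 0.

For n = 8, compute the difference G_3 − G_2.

1

step 0: 8 = 2·3 + 2; sub 4 for 3: 2·4 + 2; = 10; G_1 = 10−1 = 9
step 1: 9 = 2·4 + 1; sub 5 for 4: 2·5 + 1; = 11; G_2 = 11−1 = 10
step 2: 10 = 2·5; sub 6 for 5: 2·6; = 12; G_3 = 12−1 = 11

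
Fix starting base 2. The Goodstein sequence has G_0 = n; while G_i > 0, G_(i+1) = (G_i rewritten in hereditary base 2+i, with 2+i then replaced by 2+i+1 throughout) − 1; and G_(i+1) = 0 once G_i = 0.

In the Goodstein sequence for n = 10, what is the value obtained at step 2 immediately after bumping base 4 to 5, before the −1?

i=0: 10 = 2^(2 + 1) + 2 (b=2); 2→3: 3^(3 + 1) + 3 = 84; 84−1 = 83
i=1: 83 = 3^(3 + 1) + 2 (b=3); 3→4: 4^(4 + 1) + 2 = 1026; 1026−1 = 1025

15626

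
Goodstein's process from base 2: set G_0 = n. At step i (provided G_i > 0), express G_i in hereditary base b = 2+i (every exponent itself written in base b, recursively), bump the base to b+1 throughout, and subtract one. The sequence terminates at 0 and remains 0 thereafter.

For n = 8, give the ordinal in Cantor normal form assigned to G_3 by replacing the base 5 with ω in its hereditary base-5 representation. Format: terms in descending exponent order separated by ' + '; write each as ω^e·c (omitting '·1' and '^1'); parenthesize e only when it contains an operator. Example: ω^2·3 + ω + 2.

ω^ω·2 + ω^2·2 + ω·2

G_0 = 8. HB_2(8) = 2^(2 + 1). Bump = 81. G_1 = 80.
G_1 = 80. HB_3(80) = 2·3^3 + 2·3^2 + 2·3 + 2. Bump = 554. G_2 = 553.
G_2 = 553. HB_4(553) = 2·4^4 + 2·4^2 + 2·4 + 1. Bump = 6311. G_3 = 6310.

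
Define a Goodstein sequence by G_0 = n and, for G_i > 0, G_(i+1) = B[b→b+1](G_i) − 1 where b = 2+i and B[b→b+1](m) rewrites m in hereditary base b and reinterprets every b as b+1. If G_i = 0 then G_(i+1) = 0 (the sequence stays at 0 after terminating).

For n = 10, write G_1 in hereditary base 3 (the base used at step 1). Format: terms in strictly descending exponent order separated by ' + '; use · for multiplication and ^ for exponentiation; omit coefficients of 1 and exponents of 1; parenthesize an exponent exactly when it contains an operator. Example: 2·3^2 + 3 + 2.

3^(3 + 1) + 2

G_0=10  [base 2] 2^(2 + 1) + 2  →[2↦3]→  3^(3 + 1) + 3 = 84  −1 ⇒ G_1=83
G_1=83  [base 3] 3^(3 + 1) + 2  →[3↦4]→  4^(4 + 1) + 2 = 1026  −1 ⇒ G_2=1025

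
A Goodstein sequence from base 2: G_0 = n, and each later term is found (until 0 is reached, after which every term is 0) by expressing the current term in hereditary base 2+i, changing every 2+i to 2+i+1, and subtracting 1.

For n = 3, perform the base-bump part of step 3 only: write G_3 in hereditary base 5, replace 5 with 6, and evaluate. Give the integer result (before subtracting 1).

2

i=0: 3 = 2 + 1 (b=2); 2→3: 3 + 1 = 4; 4−1 = 3
i=1: 3 = 3 (b=3); 3→4: 4 = 4; 4−1 = 3
i=2: 3 = 3 (b=4); 4→5: 3 = 3; 3−1 = 2
i=3: 2 = 2 (b=5); 5→6: 2 = 2; 2−1 = 1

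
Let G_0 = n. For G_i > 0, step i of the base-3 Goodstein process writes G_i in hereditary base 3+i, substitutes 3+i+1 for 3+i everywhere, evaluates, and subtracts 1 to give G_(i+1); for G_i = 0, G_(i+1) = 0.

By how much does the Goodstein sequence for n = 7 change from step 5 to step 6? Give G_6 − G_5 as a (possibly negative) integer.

i=0: 7 = 2·3 + 1 (b=3); 3→4: 2·4 + 1 = 9; 9−1 = 8
i=1: 8 = 2·4 (b=4); 4→5: 2·5 = 10; 10−1 = 9
i=2: 9 = 5 + 4 (b=5); 5→6: 6 + 4 = 10; 10−1 = 9
i=3: 9 = 6 + 3 (b=6); 6→7: 7 + 3 = 10; 10−1 = 9
i=4: 9 = 7 + 2 (b=7); 7→8: 8 + 2 = 10; 10−1 = 9
i=5: 9 = 8 + 1 (b=8); 8→9: 9 + 1 = 10; 10−1 = 9

0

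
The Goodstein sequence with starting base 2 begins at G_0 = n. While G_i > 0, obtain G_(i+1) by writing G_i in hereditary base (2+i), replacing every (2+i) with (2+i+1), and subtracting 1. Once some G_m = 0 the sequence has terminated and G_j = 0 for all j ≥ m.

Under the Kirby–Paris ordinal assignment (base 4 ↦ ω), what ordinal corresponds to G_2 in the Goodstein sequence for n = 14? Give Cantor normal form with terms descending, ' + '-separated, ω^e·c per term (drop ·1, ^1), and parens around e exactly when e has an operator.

ω^(ω + 1) + ω^ω + 1

[0] 14 ≡ 2^(2 + 1) + 2^2 + 2 (base 2). Lift 3: 111. −1: 110.
[1] 110 ≡ 3^(3 + 1) + 3^3 + 2 (base 3). Lift 4: 1282. −1: 1281.
[2] 1281 ≡ 4^(4 + 1) + 4^4 + 1 (base 4). Lift 5: 18751. −1: 18750.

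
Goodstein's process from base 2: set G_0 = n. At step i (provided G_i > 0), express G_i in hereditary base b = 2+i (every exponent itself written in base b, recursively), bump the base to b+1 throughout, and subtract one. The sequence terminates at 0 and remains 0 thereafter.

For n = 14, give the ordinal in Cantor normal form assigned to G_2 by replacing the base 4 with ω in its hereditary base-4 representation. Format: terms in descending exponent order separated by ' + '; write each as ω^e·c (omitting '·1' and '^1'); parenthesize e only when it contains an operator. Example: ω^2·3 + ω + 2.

ω^(ω + 1) + ω^ω + 1

G_0 = 14. HB_2(14) = 2^(2 + 1) + 2^2 + 2. Bump = 111. G_1 = 110.
G_1 = 110. HB_3(110) = 3^(3 + 1) + 3^3 + 2. Bump = 1282. G_2 = 1281.
G_2 = 1281. HB_4(1281) = 4^(4 + 1) + 4^4 + 1. Bump = 18751. G_3 = 18750.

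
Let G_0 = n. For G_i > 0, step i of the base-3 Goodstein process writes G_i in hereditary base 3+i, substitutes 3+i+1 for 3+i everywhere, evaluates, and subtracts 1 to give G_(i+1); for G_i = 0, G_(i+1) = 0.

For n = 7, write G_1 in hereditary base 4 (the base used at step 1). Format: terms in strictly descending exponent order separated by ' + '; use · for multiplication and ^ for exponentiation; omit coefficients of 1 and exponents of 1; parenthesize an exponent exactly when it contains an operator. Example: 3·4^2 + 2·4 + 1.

base 3: 7 = 2·3 + 1; at 4: 2·4 + 1 = 9; next = 8
base 4: 8 = 2·4; at 5: 2·5 = 10; next = 9

2·4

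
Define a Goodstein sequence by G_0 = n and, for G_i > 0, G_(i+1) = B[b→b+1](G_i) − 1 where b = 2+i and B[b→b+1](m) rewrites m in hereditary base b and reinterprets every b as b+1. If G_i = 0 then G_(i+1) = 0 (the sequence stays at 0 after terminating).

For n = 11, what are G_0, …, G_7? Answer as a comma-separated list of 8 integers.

i=0: 11 = 2^(2 + 1) + 2 + 1 (b=2); 2→3: 3^(3 + 1) + 3 + 1 = 85; 85−1 = 84
i=1: 84 = 3^(3 + 1) + 3 (b=3); 3→4: 4^(4 + 1) + 4 = 1028; 1028−1 = 1027
i=2: 1027 = 4^(4 + 1) + 3 (b=4); 4→5: 5^(5 + 1) + 3 = 15628; 15628−1 = 15627
i=3: 15627 = 5^(5 + 1) + 2 (b=5); 5→6: 6^(6 + 1) + 2 = 279938; 279938−1 = 279937
i=4: 279937 = 6^(6 + 1) + 1 (b=6); 6→7: 7^(7 + 1) + 1 = 5764802; 5764802−1 = 5764801
i=5: 5764801 = 7^(7 + 1) (b=7); 7→8: 8^(8 + 1) = 134217728; 134217728−1 = 134217727
i=6: 134217727 = 7·8^8 + 7·8^7 + 7·8^6 + 7·8^5 + 7·8^4 + 7·8^3 + 7·8^2 + 7·8 + 7 (b=8); 8→9: 7·9^9 + 7·9^7 + 7·9^6 + 7·9^5 + 7·9^4 + 7·9^3 + 7·9^2 + 7·9 + 7 = 2749609303; 2749609303−1 = 2749609302

11, 84, 1027, 15627, 279937, 5764801, 134217727, 2749609302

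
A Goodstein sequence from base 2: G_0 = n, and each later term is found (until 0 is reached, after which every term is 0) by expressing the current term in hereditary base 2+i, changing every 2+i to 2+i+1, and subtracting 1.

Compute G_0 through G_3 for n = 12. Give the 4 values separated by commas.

12, 107, 1065, 15685

12 —HB2→ 2^(2 + 1) + 2^2 —bump→ 3^(3 + 1) + 3^3 = 108 —(−1)→ 107
107 —HB3→ 3^(3 + 1) + 2·3^2 + 2·3 + 2 —bump→ 4^(4 + 1) + 2·4^2 + 2·4 + 2 = 1066 —(−1)→ 1065
1065 —HB4→ 4^(4 + 1) + 2·4^2 + 2·4 + 1 —bump→ 5^(5 + 1) + 2·5^2 + 2·5 + 1 = 15686 —(−1)→ 15685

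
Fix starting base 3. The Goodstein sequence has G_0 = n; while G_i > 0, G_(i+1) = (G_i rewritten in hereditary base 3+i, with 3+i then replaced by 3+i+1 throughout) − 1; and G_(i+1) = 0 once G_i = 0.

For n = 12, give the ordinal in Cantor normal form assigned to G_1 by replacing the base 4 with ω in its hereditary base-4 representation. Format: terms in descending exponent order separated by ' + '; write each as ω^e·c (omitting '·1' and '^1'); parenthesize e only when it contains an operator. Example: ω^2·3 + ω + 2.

G_0 = 12. HB_3(12) = 3^2 + 3. Bump = 20. G_1 = 19.
G_1 = 19. HB_4(19) = 4^2 + 3. Bump = 28. G_2 = 27.

ω^2 + 3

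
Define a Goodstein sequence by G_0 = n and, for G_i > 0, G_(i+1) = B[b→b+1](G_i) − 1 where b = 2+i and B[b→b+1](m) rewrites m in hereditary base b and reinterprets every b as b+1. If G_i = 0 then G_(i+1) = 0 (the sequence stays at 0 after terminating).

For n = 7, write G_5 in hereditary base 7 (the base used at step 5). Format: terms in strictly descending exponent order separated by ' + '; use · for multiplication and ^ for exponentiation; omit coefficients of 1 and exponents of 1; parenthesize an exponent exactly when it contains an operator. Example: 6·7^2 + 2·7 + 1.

7^7

G_0=7  [base 2] 2^2 + 2 + 1  →[2↦3]→  3^3 + 3 + 1 = 31  −1 ⇒ G_1=30
G_1=30  [base 3] 3^3 + 3  →[3↦4]→  4^4 + 4 = 260  −1 ⇒ G_2=259
G_2=259  [base 4] 4^4 + 3  →[4↦5]→  5^5 + 3 = 3128  −1 ⇒ G_3=3127
G_3=3127  [base 5] 5^5 + 2  →[5↦6]→  6^6 + 2 = 46658  −1 ⇒ G_4=46657
G_4=46657  [base 6] 6^6 + 1  →[6↦7]→  7^7 + 1 = 823544  −1 ⇒ G_5=823543
G_5=823543  [base 7] 7^7  →[7↦8]→  8^8 = 16777216  −1 ⇒ G_6=16777215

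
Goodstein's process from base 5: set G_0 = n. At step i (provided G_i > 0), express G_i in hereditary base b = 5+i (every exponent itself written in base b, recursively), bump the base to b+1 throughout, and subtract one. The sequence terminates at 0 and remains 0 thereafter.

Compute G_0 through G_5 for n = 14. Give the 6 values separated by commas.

14, 15, 16, 17, 18, 19

step 0: 14 = 2·5 + 4; sub 6 for 5: 2·6 + 4; = 16; G_1 = 16−1 = 15
step 1: 15 = 2·6 + 3; sub 7 for 6: 2·7 + 3; = 17; G_2 = 17−1 = 16
step 2: 16 = 2·7 + 2; sub 8 for 7: 2·8 + 2; = 18; G_3 = 18−1 = 17
step 3: 17 = 2·8 + 1; sub 9 for 8: 2·9 + 1; = 19; G_4 = 19−1 = 18
step 4: 18 = 2·9; sub 10 for 9: 2·10; = 20; G_5 = 20−1 = 19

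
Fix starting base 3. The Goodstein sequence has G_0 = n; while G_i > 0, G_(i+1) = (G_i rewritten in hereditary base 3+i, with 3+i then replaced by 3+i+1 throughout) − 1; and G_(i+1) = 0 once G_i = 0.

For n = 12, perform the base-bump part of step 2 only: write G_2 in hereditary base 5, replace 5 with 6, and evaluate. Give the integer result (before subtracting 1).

38

G_0 = 12. HB_3(12) = 3^2 + 3. Bump = 20. G_1 = 19.
G_1 = 19. HB_4(19) = 4^2 + 3. Bump = 28. G_2 = 27.
G_2 = 27. HB_5(27) = 5^2 + 2. Bump = 38. G_3 = 37.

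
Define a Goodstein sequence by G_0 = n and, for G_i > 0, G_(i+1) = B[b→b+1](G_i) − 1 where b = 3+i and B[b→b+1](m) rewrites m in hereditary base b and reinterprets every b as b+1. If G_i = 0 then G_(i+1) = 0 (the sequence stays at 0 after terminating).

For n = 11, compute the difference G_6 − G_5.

(0) 11|_3 = 3^2 + 2 ↦ 4^2 + 2|_4 = 18 ⇒ 17
(1) 17|_4 = 4^2 + 1 ↦ 5^2 + 1|_5 = 26 ⇒ 25
(2) 25|_5 = 5^2 ↦ 6^2|_6 = 36 ⇒ 35
(3) 35|_6 = 5·6 + 5 ↦ 5·7 + 5|_7 = 40 ⇒ 39
(4) 39|_7 = 5·7 + 4 ↦ 5·8 + 4|_8 = 44 ⇒ 43
(5) 43|_8 = 5·8 + 3 ↦ 5·9 + 3|_9 = 48 ⇒ 47

4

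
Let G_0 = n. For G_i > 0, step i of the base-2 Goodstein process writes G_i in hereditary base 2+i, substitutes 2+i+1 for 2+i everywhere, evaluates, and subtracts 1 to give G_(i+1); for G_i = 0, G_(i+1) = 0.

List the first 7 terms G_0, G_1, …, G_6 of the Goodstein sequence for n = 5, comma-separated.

(0) 5|_2 = 2^2 + 1 ↦ 3^3 + 1|_3 = 28 ⇒ 27
(1) 27|_3 = 3^3 ↦ 4^4|_4 = 256 ⇒ 255
(2) 255|_4 = 3·4^3 + 3·4^2 + 3·4 + 3 ↦ 3·5^3 + 3·5^2 + 3·5 + 3|_5 = 468 ⇒ 467
(3) 467|_5 = 3·5^3 + 3·5^2 + 3·5 + 2 ↦ 3·6^3 + 3·6^2 + 3·6 + 2|_6 = 776 ⇒ 775
(4) 775|_6 = 3·6^3 + 3·6^2 + 3·6 + 1 ↦ 3·7^3 + 3·7^2 + 3·7 + 1|_7 = 1198 ⇒ 1197
(5) 1197|_7 = 3·7^3 + 3·7^2 + 3·7 ↦ 3·8^3 + 3·8^2 + 3·8|_8 = 1752 ⇒ 1751

5, 27, 255, 467, 775, 1197, 1751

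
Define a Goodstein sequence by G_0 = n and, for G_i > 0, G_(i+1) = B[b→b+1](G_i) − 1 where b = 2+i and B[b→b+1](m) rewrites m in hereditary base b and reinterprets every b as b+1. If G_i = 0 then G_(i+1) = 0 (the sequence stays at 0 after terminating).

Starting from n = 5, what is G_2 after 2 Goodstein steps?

255

step 0: 5 = 2^2 + 1; sub 3 for 2: 3^3 + 1; = 28; G_1 = 28−1 = 27
step 1: 27 = 3^3; sub 4 for 3: 4^4; = 256; G_2 = 256−1 = 255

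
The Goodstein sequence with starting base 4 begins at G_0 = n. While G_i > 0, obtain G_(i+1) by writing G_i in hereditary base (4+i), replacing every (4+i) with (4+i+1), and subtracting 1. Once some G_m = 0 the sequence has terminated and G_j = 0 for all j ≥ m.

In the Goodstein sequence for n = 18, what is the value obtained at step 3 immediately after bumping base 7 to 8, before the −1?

[0] 18 ≡ 4^2 + 2 (base 4). Lift 5: 27. −1: 26.
[1] 26 ≡ 5^2 + 1 (base 5). Lift 6: 37. −1: 36.
[2] 36 ≡ 6^2 (base 6). Lift 7: 49. −1: 48.

54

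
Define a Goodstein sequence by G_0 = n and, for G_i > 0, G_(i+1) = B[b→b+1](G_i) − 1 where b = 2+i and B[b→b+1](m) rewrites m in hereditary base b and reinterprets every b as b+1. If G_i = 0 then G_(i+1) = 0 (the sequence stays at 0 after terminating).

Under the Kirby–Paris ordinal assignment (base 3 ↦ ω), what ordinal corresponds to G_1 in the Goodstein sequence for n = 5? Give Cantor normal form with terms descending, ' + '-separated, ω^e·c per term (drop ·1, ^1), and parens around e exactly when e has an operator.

ω^ω

[0] 5 ≡ 2^2 + 1 (base 2). Lift 3: 28. −1: 27.
[1] 27 ≡ 3^3 (base 3). Lift 4: 256. −1: 255.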